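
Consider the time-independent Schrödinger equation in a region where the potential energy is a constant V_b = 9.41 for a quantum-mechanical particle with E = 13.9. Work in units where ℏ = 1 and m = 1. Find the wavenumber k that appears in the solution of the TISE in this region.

With E > V_b the solution is oscillatory, ψ ∝ e^{±ikx} with k = √(2m(E − V_b))/ℏ.
k = √(2 × 1 × 4.49) = 2.997.

k = 3.00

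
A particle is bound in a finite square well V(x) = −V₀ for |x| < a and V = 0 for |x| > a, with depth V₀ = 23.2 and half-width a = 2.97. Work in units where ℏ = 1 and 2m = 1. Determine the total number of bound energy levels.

The dimensionless depth is z₀ = a√(2mV₀)/ℏ = 2.97 × √(23.20) = 14.31.
A new bound state (alternating even/odd) appears each time z₀ passes a multiple of π/2, so N = ⌊2z₀/π⌋ + 1 = ⌊9.107⌋ + 1 = 10.

N = 10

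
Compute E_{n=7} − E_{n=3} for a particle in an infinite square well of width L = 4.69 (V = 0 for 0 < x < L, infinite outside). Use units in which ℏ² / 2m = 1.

ΔE = 17.9

E_n = n²π²ℏ²/(2mL²), so ΔE = (7² − 3²) π²ℏ²/(2mL²).
ΔE = 40 × π² / (2 × 0.5 × 4.69²) = 17.95.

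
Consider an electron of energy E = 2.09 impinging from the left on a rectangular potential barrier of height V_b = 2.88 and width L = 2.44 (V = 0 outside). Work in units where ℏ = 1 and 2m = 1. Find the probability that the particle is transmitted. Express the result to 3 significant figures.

T = 0.0410

Since E < V_b the interior solution is evanescent with decay constant κ = √(2m(V_b − E))/ℏ = 0.8888.
κL = 2.169, sinh(κL) = 4.316.
Matching ψ, ψ′ at both faces gives T = [1 + V_b² sinh²(κL) / (4E(V_b − E))]⁻¹ = 1/24.40 = 0.0410.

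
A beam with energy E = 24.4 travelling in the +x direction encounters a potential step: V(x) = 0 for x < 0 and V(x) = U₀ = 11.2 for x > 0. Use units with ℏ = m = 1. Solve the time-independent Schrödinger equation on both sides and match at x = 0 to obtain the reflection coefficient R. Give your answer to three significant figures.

R = 0.0232

The wavenumbers are k₁ = √(2mE)/ℏ = 6.986 on the left and k₂ = √(2m(E − U₀))/ℏ = 5.138 on the right.
Continuity of ψ and ψ′ at the step yields the reflection amplitude r = (k₁ − k₂)/(k₁ + k₂) = 0.1524; thus R = |r|² = 0.02322, T = 0.9768.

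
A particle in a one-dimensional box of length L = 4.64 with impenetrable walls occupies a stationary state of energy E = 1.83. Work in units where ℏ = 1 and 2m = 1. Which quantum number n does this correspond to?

For an infinite well E_n = n²π²ℏ²/(2mL²), so n = (L/πℏ)√(2mE).
n = (4.64/π) × √(2 × 0.5 × 1.83) = 1.998 → n = 2.

n = 2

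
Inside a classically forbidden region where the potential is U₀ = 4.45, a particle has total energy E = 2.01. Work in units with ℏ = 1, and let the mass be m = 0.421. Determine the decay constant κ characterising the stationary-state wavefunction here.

Since E < U₀ the TISE in this region is ψ'' = κ²ψ with κ = √(2m(U₀ − E))/ℏ.
κ = √(2 × 0.421 × 2.44) = 1.433.

κ = 1.43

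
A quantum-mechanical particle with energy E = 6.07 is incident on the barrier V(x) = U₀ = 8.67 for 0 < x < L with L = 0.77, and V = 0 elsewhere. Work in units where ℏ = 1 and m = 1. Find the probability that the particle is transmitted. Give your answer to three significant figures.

T = 0.0963

Since E < U₀ the interior solution is evanescent with decay constant κ = √(2m(U₀ − E))/ℏ = 2.280.
κL = 1.756, sinh(κL) = 2.808.
Matching ψ, ψ′ at both faces gives T = [1 + U₀² sinh²(κL) / (4E(U₀ − E))]⁻¹ = 1/10.39 = 0.0963.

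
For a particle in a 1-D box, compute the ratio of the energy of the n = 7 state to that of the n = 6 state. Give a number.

1.36111

E_n = n²π²ℏ²/(2mL²) so the ratio is n₂²/n₁² = 49/36 = 1.36111.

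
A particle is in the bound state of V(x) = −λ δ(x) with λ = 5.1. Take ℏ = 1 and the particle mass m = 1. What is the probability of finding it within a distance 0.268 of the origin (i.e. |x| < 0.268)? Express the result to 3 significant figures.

P = 0.935

The normalised bound state is ψ = √κ e^{−κ|x|} with κ = mλ/ℏ² = 5.100.
P(|x| < d) = ∫_{−d}^{d} κ e^{−2κ|x|} dx = 1 − e^{−2κd} = 1 − e^{−2.734} = 0.9350.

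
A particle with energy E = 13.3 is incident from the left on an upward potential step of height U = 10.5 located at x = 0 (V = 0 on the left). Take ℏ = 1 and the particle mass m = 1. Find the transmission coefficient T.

The wavenumbers are k₁ = √(2mE)/ℏ = 5.158 on the left and k₂ = √(2m(E − U))/ℏ = 2.366 on the right.
Continuity of ψ and ψ′ at the step yields the reflection amplitude r = (k₁ − k₂)/(k₁ + k₂) = 0.3710; thus R = |r|² = 0.1376, T = 0.8624.

T = 0.862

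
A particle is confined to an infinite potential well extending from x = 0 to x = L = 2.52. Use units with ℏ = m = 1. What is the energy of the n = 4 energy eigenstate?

E = 12.4

Requiring ψ(0) = ψ(L) = 0 quantises k = nπ/L, hence E_n = ℏ²k²/2m = n²π²ℏ²/(2mL²).
E_4 = 4² × π² / (2 × 1 × 2.52²) = 12.43.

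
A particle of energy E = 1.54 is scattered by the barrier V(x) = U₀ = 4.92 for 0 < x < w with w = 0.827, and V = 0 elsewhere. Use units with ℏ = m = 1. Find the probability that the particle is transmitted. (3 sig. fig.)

T = 0.0458

E < U₀: inside the barrier ψ ∝ e^{±κx} with κ = √(2m(U₀ − E))/ℏ = 2.600.
κw = 2.150, sinh(κw) = 4.235.
Matching ψ, ψ′ at both faces gives T = [1 + U₀² sinh²(κw) / (4E(U₀ − E))]⁻¹ = 1/21.85 = 0.0458.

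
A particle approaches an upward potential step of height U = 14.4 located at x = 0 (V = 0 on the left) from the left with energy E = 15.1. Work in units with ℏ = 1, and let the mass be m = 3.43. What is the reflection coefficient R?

R = 0.417

The wavenumbers are k₁ = √(2mE)/ℏ = 10.18 on the left and k₂ = √(2m(E − U))/ℏ = 2.191 on the right.
Continuity of ψ and ψ′ at the step yields the reflection amplitude r = (k₁ − k₂)/(k₁ + k₂) = 0.6457; thus R = |r|² = 0.4169, T = 0.5831.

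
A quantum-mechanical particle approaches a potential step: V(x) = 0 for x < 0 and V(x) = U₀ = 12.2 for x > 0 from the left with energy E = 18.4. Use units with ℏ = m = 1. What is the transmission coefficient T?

The wavenumbers are k₁ = √(2mE)/ℏ = 6.066 on the left and k₂ = √(2m(E − U₀))/ℏ = 3.521 on the right.
Continuity of ψ and ψ′ at the step yields the reflection amplitude r = (k₁ − k₂)/(k₁ + k₂) = 0.2654; thus R = |r|² = 0.07046, T = 0.9295.

T = 0.930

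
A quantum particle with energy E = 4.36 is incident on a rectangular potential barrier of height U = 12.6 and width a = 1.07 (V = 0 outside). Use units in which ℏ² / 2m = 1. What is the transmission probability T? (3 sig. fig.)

E < U: inside the barrier ψ ∝ e^{±κx} with κ = √(2m(U − E))/ℏ = 2.871.
κa = 3.071, sinh(κa) = 10.76.
The exact tunnelling result is T⁻¹ = 1 + U² sinh²(κa) / [4E(U − E)] = 129.0, so T = 0.00775.

T = 0.00775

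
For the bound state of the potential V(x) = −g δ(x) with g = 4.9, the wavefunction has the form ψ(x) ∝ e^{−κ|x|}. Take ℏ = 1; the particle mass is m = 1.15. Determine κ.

κ = 5.64

Integrate −(ℏ²/2m)ψ'' − gδ(x)ψ = Eψ from −ε to +ε: the ψ'' term gives ψ'(0⁺) − ψ'(0⁻) and the δ term gives −(2mg/ℏ²)ψ(0).
With ψ ∝ e^{−κ|x|} this yields −2κ = −2mg/ℏ², so κ = mg/ℏ² = 5.635.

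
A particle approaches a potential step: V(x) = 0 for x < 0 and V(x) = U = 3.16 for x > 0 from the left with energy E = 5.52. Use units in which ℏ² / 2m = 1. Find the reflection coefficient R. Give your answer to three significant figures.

R = 0.0438

The wavenumbers are k₁ = √(2mE)/ℏ = 2.349 on the left and k₂ = √(2m(E − U))/ℏ = 1.536 on the right.
Continuity of ψ and ψ′ at the step yields the reflection amplitude r = (k₁ − k₂)/(k₁ + k₂) = 0.2093; thus R = |r|² = 0.04380, T = 0.9562.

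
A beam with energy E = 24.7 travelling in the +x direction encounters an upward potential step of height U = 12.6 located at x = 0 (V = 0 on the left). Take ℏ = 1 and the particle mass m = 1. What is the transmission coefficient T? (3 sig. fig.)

T = 0.969

On each side the TISE gives plane waves with k = √(2m(E − V))/ℏ: k₁ = √(2·1·24.7) = 7.029, k₂ = √(2·1·12.1) = 4.919.
Continuity of ψ and ψ′ at the step yields the reflection amplitude r = (k₁ − k₂)/(k₁ + k₂) = 0.1765; thus R = |r|² = 0.03116, T = 0.9688.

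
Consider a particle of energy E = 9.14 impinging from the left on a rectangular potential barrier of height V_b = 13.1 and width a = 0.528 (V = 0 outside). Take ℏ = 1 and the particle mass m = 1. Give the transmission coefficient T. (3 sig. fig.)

Since E < V_b the interior solution is evanescent with decay constant κ = √(2m(V_b − E))/ℏ = 2.814.
κa = 1.486, sinh(κa) = 2.096.
The exact tunnelling result is T⁻¹ = 1 + V_b² sinh²(κa) / [4E(V_b − E)] = 6.209, so T = 0.161.

T = 0.161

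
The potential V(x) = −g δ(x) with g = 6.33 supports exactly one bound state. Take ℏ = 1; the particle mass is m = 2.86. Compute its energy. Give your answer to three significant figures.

E = -57.3

The bound state is ψ(x) = √κ e^{−κ|x|}. The derivative jump ψ'(0⁺) − ψ'(0⁻) = −(2mg/ℏ²)ψ(0) fixes κ = mg/ℏ² = 18.10.
Then E = −ℏ²κ²/(2m) = −mg²/(2ℏ²) = -57.30.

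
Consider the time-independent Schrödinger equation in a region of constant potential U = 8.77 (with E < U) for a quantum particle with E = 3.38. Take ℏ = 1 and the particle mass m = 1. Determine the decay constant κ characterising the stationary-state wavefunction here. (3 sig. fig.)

κ = 3.28

Since E < U the TISE in this region is ψ'' = κ²ψ with κ = √(2m(U − E))/ℏ.
κ = √(2 × 1 × 5.39) = 3.283.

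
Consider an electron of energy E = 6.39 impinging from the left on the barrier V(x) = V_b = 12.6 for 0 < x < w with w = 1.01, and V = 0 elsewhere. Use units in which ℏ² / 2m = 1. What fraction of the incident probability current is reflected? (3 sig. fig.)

R = 0.974

Since E < V_b the interior solution is evanescent with decay constant κ = √(2m(V_b − E))/ℏ = 2.492.
κw = 2.517, sinh(κw) = 6.155.
Matching ψ, ψ′ at both faces gives T = [1 + V_b² sinh²(κw) / (4E(V_b − E))]⁻¹ = 1/38.89 = 0.0257.
R = 1 − T = 0.974.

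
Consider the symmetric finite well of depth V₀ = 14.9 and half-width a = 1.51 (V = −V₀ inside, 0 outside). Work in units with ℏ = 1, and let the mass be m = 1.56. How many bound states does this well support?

N = 7

The dimensionless depth is z₀ = a√(2mV₀)/ℏ = 1.51 × √(46.49) = 10.30.
A new bound state (alternating even/odd) appears each time z₀ passes a multiple of π/2, so N = ⌊2z₀/π⌋ + 1 = ⌊6.554⌋ + 1 = 7.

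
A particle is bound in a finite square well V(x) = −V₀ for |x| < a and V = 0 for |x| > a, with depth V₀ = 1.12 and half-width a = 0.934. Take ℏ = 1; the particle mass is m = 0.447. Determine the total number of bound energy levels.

The dimensionless depth is z₀ = a√(2mV₀)/ℏ = 0.934 × √(1.001) = 0.9346.
A new bound state (alternating even/odd) appears each time z₀ passes a multiple of π/2, so N = ⌊2z₀/π⌋ + 1 = ⌊0.5950⌋ + 1 = 1.

N = 1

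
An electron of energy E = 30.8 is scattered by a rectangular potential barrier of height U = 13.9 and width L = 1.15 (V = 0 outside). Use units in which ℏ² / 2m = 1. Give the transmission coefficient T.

T = 0.915

E > U: inside the barrier k₂ = √(2m(E − U))/ℏ = 4.111, k₂L = 4.728.
T = [1 + U² sin²(k₂L) / (4E(E − U))]⁻¹ = 1/1.093 = 0.915.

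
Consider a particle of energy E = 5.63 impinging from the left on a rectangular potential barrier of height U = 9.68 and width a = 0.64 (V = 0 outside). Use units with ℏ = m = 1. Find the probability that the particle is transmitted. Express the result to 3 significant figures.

T = 0.0970

E < U: inside the barrier ψ ∝ e^{±κx} with κ = √(2m(U − E))/ℏ = 2.846.
κa = 1.821, sinh(κa) = 3.010.
Matching ψ, ψ′ at both faces gives T = [1 + U² sinh²(κa) / (4E(U − E))]⁻¹ = 1/10.31 = 0.0970.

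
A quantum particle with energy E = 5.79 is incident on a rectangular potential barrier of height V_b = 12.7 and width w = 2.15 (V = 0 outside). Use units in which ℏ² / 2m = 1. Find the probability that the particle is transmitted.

T = 0.0000489

Since E < V_b the interior solution is evanescent with decay constant κ = √(2m(V_b − E))/ℏ = 2.629.
κw = 5.652, sinh(κw) = 142.4.
The exact tunnelling result is T⁻¹ = 1 + V_b² sinh²(κw) / [4E(V_b − E)] = 20430, so T = 0.0000489.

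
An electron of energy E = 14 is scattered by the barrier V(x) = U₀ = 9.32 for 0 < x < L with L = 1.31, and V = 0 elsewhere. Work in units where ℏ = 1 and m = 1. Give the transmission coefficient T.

T = 0.839

E > U₀: inside the barrier k₂ = √(2m(E − U₀))/ℏ = 3.059, k₂L = 4.008.
Matching at both interfaces gives T⁻¹ = 1 + U₀² sin²(k₂L) / [4E(E − U₀)] = 1.192, hence T = 0.839.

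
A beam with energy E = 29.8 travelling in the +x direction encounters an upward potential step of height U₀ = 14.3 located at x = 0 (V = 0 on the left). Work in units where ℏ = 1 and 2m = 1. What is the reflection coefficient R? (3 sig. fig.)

R = 0.0262

The wavenumbers are k₁ = √(2mE)/ℏ = 5.459 on the left and k₂ = √(2m(E − U₀))/ℏ = 3.937 on the right.
Matching ψ and ψ′ at x = 0 gives r = (k₁ − k₂)/(k₁ + k₂), so R = r² = 0.02624 and T = 1 − R = 0.9738.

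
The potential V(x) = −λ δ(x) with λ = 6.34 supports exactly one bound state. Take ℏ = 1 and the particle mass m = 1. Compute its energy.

The bound state is ψ(x) = √κ e^{−κ|x|}. The derivative jump ψ'(0⁺) − ψ'(0⁻) = −(2mλ/ℏ²)ψ(0) fixes κ = mλ/ℏ² = 6.340.
Then E = −ℏ²κ²/(2m) = −mλ²/(2ℏ²) = -20.10.

E = -20.1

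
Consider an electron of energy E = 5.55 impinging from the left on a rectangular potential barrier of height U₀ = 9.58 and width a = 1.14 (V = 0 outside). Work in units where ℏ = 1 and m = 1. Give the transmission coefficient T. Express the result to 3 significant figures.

Since E < U₀ the interior solution is evanescent with decay constant κ = √(2m(U₀ − E))/ℏ = 2.839.
κa = 3.236, sinh(κa) = 12.70.
The exact tunnelling result is T⁻¹ = 1 + U₀² sinh²(κa) / [4E(U₀ − E)] = 166.5, so T = 0.00601.

T = 0.00601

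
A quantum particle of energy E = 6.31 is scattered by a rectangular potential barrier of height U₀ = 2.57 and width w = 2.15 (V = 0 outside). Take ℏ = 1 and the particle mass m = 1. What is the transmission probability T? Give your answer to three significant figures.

T = 0.989

E > U₀: inside the barrier k₂ = √(2m(E − U₀))/ℏ = 2.735, k₂w = 5.880.
T = [1 + U₀² sin²(k₂w) / (4E(E − U₀))]⁻¹ = 1/1.011 = 0.989.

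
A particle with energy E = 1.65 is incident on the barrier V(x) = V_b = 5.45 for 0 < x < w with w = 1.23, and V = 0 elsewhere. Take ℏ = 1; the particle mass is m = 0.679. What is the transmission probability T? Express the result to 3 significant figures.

T = 0.0126

E < V_b: inside the barrier ψ ∝ e^{±κx} with κ = √(2m(V_b − E))/ℏ = 2.272.
κw = 2.794, sinh(κw) = 8.144.
Matching ψ, ψ′ at both faces gives T = [1 + V_b² sinh²(κw) / (4E(V_b − E))]⁻¹ = 1/79.54 = 0.0126.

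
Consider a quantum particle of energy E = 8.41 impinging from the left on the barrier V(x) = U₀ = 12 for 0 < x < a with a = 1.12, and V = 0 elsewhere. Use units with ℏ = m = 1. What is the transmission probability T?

T = 0.00827

E < U₀: inside the barrier ψ ∝ e^{±κx} with κ = √(2m(U₀ − E))/ℏ = 2.680.
κa = 3.001, sinh(κa) = 10.03.
The exact tunnelling result is T⁻¹ = 1 + U₀² sinh²(κa) / [4E(U₀ − E)] = 120.9, so T = 0.00827.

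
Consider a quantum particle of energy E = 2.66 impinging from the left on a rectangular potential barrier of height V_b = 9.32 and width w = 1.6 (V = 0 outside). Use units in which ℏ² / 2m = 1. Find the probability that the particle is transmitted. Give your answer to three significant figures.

Since E < V_b the interior solution is evanescent with decay constant κ = √(2m(V_b − E))/ℏ = 2.581.
κw = 4.129, sinh(κw) = 31.05.
Matching ψ, ψ′ at both faces gives T = [1 + V_b² sinh²(κw) / (4E(V_b − E))]⁻¹ = 1/1183 = 0.000845.

T = 0.000845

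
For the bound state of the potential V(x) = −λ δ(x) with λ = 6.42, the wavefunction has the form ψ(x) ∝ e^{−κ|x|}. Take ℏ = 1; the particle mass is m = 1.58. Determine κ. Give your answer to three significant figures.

κ = 10.1

Integrating the TISE across x = 0 gives the cusp condition ψ'(0⁺) − ψ'(0⁻) = −(2mλ/ℏ²)ψ(0).
With ψ ∝ e^{−κ|x|} this yields −2κ = −2mλ/ℏ², so κ = mλ/ℏ² = 10.14.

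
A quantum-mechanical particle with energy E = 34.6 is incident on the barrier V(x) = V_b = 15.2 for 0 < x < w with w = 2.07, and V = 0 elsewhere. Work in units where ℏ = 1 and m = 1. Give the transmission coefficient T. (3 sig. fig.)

T = 0.991

E > V_b: inside the barrier k₂ = √(2m(E − V_b))/ℏ = 6.229, k₂w = 12.89.
Matching at both interfaces gives T⁻¹ = 1 + V_b² sin²(k₂w) / [4E(E − V_b)] = 1.009, hence T = 0.991.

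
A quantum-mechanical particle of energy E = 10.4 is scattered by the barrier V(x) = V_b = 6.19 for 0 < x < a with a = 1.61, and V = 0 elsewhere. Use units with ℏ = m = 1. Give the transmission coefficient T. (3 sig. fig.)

T = 0.821

E > V_b: inside the barrier k₂ = √(2m(E − V_b))/ℏ = 2.902, k₂a = 4.672.
Matching at both interfaces gives T⁻¹ = 1 + V_b² sin²(k₂a) / [4E(E − V_b)] = 1.218, hence T = 0.821.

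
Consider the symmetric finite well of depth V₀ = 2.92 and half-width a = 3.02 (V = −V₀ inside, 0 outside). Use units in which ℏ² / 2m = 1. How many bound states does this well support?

The dimensionless depth is z₀ = a√(2mV₀)/ℏ = 3.02 × √(2.920) = 5.161.
The even/odd transcendental equations gain one root per π/2 in z₀, giving N = 1 + ⌊2z₀/π⌋ = 1 + ⌊3.285⌋ = 4.

N = 4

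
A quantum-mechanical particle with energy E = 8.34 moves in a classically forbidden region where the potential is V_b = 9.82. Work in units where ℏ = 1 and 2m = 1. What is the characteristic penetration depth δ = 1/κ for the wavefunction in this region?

δ = 0.822

Since E < V_b the TISE in this region is ψ'' = κ²ψ with κ = √(2m(V_b − E))/ℏ.
κ = √(2 × 0.5 × 1.48) = 1.217. The penetration depth is δ = 1/κ = 0.822.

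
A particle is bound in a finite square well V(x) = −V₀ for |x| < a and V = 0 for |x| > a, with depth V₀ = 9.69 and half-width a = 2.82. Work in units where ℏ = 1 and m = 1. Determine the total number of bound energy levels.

The dimensionless depth is z₀ = a√(2mV₀)/ℏ = 2.82 × √(19.38) = 12.41.
The even/odd transcendental equations gain one root per π/2 in z₀, giving N = 1 + ⌊2z₀/π⌋ = 1 + ⌊7.903⌋ = 8.

N = 8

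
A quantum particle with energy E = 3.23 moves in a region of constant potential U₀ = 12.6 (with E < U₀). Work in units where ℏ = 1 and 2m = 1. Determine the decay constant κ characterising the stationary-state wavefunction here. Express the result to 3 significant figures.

Since E < U₀ the TISE in this region is ψ'' = κ²ψ with κ = √(2m(U₀ − E))/ℏ.
κ = √(2 × 0.5 × 9.37) = 3.061.

κ = 3.06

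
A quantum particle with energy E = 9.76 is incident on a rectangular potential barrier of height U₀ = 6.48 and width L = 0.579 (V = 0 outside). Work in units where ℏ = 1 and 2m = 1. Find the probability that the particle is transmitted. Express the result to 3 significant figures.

E > U₀: inside the barrier k₂ = √(2m(E − U₀))/ℏ = 1.811, k₂L = 1.049.
T = [1 + U₀² sin²(k₂L) / (4E(E − U₀))]⁻¹ = 1/1.246 = 0.802.

T = 0.802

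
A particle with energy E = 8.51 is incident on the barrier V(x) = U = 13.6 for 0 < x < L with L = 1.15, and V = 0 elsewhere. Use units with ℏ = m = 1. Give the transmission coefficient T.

E < U: inside the barrier ψ ∝ e^{±κx} with κ = √(2m(U − E))/ℏ = 3.191.
κL = 3.669, sinh(κL) = 19.60.
The exact tunnelling result is T⁻¹ = 1 + U² sinh²(κL) / [4E(U − E)] = 411.0, so T = 0.00243.

T = 0.00243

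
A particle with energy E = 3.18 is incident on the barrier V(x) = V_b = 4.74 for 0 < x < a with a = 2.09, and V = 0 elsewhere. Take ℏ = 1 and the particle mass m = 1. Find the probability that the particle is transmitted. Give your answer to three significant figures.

T = 0.00219

Since E < V_b the interior solution is evanescent with decay constant κ = √(2m(V_b − E))/ℏ = 1.766.
κa = 3.692, sinh(κa) = 20.04.
The exact tunnelling result is T⁻¹ = 1 + V_b² sinh²(κa) / [4E(V_b − E)] = 455.9, so T = 0.00219.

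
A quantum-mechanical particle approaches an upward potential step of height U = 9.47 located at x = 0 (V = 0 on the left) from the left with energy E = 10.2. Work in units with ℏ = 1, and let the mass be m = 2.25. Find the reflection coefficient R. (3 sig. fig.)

R = 0.334

On each side the TISE gives plane waves with k = √(2m(E − V))/ℏ: k₁ = √(2·2.25·10.2) = 6.775, k₂ = √(2·2.25·0.73) = 1.812.
Continuity of ψ and ψ′ at the step yields the reflection amplitude r = (k₁ − k₂)/(k₁ + k₂) = 0.5779; thus R = |r|² = 0.3339, T = 0.6661.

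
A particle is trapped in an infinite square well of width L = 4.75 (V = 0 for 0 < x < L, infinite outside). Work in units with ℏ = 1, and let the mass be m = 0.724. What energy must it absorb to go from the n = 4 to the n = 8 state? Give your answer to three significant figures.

E_n = n²π²ℏ²/(2mL²), so ΔE = (8² − 4²) π²ℏ²/(2mL²).
ΔE = 48 × π² / (2 × 0.724 × 4.75²) = 14.50.

ΔE = 14.5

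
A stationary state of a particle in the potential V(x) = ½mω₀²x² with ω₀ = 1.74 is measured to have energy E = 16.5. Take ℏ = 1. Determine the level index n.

n = 9

Invert E_n = (n + ½)ℏω₀: n = E/ℏω₀ − ½ = 8.983, so n = 9.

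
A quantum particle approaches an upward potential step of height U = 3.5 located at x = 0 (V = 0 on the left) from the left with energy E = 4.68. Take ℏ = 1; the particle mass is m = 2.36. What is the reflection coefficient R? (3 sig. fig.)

The wavenumbers are k₁ = √(2mE)/ℏ = 4.700 on the left and k₂ = √(2m(E − U))/ℏ = 2.360 on the right.
Continuity of ψ and ψ′ at the step yields the reflection amplitude r = (k₁ − k₂)/(k₁ + k₂) = 0.3314; thus R = |r|² = 0.1099, T = 0.8901.

R = 0.110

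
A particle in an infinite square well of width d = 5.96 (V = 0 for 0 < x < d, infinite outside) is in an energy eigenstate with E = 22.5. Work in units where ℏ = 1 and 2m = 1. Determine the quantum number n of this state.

For an infinite well E_n = n²π²ℏ²/(2md²), so n = (d/πℏ)√(2mE).
n = (5.96/π) × √(2 × 0.5 × 22.5) = 8.999 → n = 9.

n = 9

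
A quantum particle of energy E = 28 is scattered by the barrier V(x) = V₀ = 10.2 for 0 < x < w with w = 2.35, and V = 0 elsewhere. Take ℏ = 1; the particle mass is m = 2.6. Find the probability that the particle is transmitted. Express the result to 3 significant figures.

T = 0.983

Above the barrier the interior wavenumber is k₂ = √(2m(E − V₀))/ℏ = 9.621, giving phase k₂w = 22.61.
T = [1 + V₀² sin²(k₂w) / (4E(E − V₀))]⁻¹ = 1/1.018 = 0.983.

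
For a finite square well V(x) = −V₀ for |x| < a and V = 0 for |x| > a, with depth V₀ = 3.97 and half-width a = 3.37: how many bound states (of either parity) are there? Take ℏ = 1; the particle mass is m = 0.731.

N = 6

The dimensionless depth is z₀ = a√(2mV₀)/ℏ = 3.37 × √(5.804) = 8.119.
A new bound state (alternating even/odd) appears each time z₀ passes a multiple of π/2, so N = ⌊2z₀/π⌋ + 1 = ⌊5.169⌋ + 1 = 6.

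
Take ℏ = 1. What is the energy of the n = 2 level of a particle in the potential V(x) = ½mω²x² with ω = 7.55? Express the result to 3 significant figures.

Using E_n = (n + ½)ℏω: E_2 = 2.5 × 7.55 = 18.88.

E = 18.9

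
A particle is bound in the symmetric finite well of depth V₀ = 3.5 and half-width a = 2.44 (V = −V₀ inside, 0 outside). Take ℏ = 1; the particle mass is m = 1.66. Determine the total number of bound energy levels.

N = 6

The dimensionless depth is z₀ = a√(2mV₀)/ℏ = 2.44 × √(11.62) = 8.318.
The even/odd transcendental equations gain one root per π/2 in z₀, giving N = 1 + ⌊2z₀/π⌋ = 1 + ⌊5.295⌋ = 6.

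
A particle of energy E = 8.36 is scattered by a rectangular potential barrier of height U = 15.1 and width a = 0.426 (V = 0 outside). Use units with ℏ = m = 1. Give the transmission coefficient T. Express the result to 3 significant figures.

T = 0.159

Since E < U the interior solution is evanescent with decay constant κ = √(2m(U − E))/ℏ = 3.672.
κa = 1.564, sinh(κa) = 2.284.
Matching ψ, ψ′ at both faces gives T = [1 + U² sinh²(κa) / (4E(U − E))]⁻¹ = 1/6.280 = 0.159.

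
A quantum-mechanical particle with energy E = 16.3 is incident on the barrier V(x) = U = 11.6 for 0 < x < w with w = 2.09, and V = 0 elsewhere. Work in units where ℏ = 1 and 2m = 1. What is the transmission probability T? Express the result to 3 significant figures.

Above the barrier the interior wavenumber is k₂ = √(2m(E − U))/ℏ = 2.168, giving phase k₂w = 4.531.
T = [1 + U² sin²(k₂w) / (4E(E − U))]⁻¹ = 1/1.425 = 0.702.

T = 0.702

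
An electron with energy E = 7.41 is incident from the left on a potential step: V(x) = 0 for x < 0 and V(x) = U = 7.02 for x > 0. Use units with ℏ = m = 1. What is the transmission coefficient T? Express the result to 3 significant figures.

T = 0.607

On each side the TISE gives plane waves with k = √(2m(E − V))/ℏ: k₁ = √(2·1·7.41) = 3.850, k₂ = √(2·1·0.39) = 0.8832.
Continuity of ψ and ψ′ at the step yields the reflection amplitude r = (k₁ − k₂)/(k₁ + k₂) = 0.6268; thus R = |r|² = 0.3929, T = 0.6071.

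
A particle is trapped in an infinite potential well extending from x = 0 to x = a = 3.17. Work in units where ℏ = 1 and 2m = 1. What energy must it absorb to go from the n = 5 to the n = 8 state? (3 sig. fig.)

E_n = n²π²ℏ²/(2ma²), so ΔE = (8² − 5²) π²ℏ²/(2ma²).
ΔE = 39 × π² / (2 × 0.5 × 3.17²) = 38.30.

ΔE = 38.3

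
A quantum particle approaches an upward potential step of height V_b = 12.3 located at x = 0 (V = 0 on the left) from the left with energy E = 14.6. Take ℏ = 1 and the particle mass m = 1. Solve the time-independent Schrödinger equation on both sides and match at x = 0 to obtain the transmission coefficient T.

T = 0.814

The wavenumbers are k₁ = √(2mE)/ℏ = 5.404 on the left and k₂ = √(2m(E − V_b))/ℏ = 2.145 on the right.
Matching ψ and ψ′ at x = 0 gives r = (k₁ − k₂)/(k₁ + k₂), so R = r² = 0.1864 and T = 1 − R = 0.8136.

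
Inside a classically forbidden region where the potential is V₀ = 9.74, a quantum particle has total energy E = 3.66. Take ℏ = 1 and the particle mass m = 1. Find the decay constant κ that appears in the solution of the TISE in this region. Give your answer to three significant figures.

κ = 3.49

Since E < V₀ the TISE in this region is ψ'' = κ²ψ with κ = √(2m(V₀ − E))/ℏ.
κ = √(2 × 1 × 6.08) = 3.487.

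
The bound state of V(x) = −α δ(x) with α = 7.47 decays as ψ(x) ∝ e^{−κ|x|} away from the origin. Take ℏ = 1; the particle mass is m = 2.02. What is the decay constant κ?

κ = 15.1

Integrating the TISE across x = 0 gives the cusp condition ψ'(0⁺) − ψ'(0⁻) = −(2mα/ℏ²)ψ(0).
With ψ ∝ e^{−κ|x|} this yields −2κ = −2mα/ℏ², so κ = mα/ℏ² = 15.09.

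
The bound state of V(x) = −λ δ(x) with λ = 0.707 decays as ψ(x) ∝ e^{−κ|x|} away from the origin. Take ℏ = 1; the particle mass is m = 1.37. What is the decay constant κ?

κ = 0.969

Integrate −(ℏ²/2m)ψ'' − λδ(x)ψ = Eψ from −ε to +ε: the ψ'' term gives ψ'(0⁺) − ψ'(0⁻) and the δ term gives −(2mλ/ℏ²)ψ(0).
With ψ ∝ e^{−κ|x|} this yields −2κ = −2mλ/ℏ², so κ = mλ/ℏ² = 0.9686.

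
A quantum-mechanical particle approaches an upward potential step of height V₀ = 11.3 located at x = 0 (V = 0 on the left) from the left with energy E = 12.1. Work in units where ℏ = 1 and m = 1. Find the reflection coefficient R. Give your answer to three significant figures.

On each side the TISE gives plane waves with k = √(2m(E − V))/ℏ: k₁ = √(2·1·12.1) = 4.919, k₂ = √(2·1·0.8) = 1.265.
Continuity of ψ and ψ′ at the step yields the reflection amplitude r = (k₁ − k₂)/(k₁ + k₂) = 0.5909; thus R = |r|² = 0.3492, T = 0.6508.

R = 0.349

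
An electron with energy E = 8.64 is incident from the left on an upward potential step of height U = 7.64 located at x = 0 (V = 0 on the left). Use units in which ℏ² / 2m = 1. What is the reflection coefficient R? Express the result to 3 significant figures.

R = 0.242

The wavenumbers are k₁ = √(2mE)/ℏ = 2.939 on the left and k₂ = √(2m(E − U))/ℏ = 1.000 on the right.
Continuity of ψ and ψ′ at the step yields the reflection amplitude r = (k₁ − k₂)/(k₁ + k₂) = 0.4923; thus R = |r|² = 0.2424, T = 0.7576.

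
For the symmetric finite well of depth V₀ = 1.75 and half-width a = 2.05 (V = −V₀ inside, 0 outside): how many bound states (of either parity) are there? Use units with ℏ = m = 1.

N = 3

Define the well-strength parameter z₀ = (a/ℏ)√(2mV₀) = 2.05 × √(2·1·1.75) = 3.835.
A new bound state (alternating even/odd) appears each time z₀ passes a multiple of π/2, so N = ⌊2z₀/π⌋ + 1 = ⌊2.442⌋ + 1 = 3.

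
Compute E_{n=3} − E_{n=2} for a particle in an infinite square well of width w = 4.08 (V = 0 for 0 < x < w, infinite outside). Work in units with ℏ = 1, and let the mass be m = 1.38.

ΔE = 1.07

E_n = n²π²ℏ²/(2mw²), so ΔE = (3² − 2²) π²ℏ²/(2mw²).
ΔE = 5 × π² / (2 × 1.38 × 4.08²) = 1.074.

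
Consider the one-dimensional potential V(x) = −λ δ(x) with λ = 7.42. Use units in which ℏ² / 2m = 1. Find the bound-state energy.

E = -13.8

The bound state is ψ(x) = √κ e^{−κ|x|}. The derivative jump ψ'(0⁺) − ψ'(0⁻) = −(2mλ/ℏ²)ψ(0) fixes κ = mλ/ℏ² = 3.710.
Then E = −ℏ²κ²/(2m) = −mλ²/(2ℏ²) = -13.76.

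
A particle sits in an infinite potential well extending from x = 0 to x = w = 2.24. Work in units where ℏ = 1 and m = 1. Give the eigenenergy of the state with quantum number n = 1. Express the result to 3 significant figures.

E = 0.983

The infinite-well eigenfunctions ψ_n = √(2/w) sin(nπx/w) vanish at both walls, giving E_n = n²π²ℏ²/(2mw²).
E_1 = 1² × π² / (2 × 1 × 2.24²) = 0.9835.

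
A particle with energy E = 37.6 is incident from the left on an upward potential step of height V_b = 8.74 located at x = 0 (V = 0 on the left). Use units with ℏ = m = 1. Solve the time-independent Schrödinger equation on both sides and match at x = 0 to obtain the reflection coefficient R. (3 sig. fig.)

R = 0.00436

The wavenumbers are k₁ = √(2mE)/ℏ = 8.672 on the left and k₂ = √(2m(E − V_b))/ℏ = 7.597 on the right.
Matching ψ and ψ′ at x = 0 gives r = (k₁ − k₂)/(k₁ + k₂), so R = r² = 0.004361 and T = 1 − R = 0.9956.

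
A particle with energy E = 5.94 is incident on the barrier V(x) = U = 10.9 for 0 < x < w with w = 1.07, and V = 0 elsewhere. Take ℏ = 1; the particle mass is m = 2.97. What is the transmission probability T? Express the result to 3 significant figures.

T = 0.0000358

E < U: inside the barrier ψ ∝ e^{±κx} with κ = √(2m(U − E))/ℏ = 5.428.
κw = 5.808, sinh(κw) = 166.5.
The exact tunnelling result is T⁻¹ = 1 + U² sinh²(κw) / [4E(U − E)] = 27930, so T = 0.0000358.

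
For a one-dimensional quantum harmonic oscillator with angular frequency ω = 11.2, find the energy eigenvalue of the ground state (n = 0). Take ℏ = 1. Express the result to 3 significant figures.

E = 5.60

The oscillator eigenvalues are E_n = ℏω(n + ½), so E_0 = 11.2 × 0.5 = 5.600.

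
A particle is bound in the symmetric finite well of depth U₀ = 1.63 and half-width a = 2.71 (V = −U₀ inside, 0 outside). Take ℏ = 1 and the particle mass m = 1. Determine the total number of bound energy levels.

The dimensionless depth is z₀ = a√(2mU₀)/ℏ = 2.71 × √(3.260) = 4.893.
A new bound state (alternating even/odd) appears each time z₀ passes a multiple of π/2, so N = ⌊2z₀/π⌋ + 1 = ⌊3.115⌋ + 1 = 4.

N = 4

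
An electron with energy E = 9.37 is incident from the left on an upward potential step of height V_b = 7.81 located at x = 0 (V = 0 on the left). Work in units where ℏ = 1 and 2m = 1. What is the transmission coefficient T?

T = 0.823

On each side the TISE gives plane waves with k = √(2m(E − V))/ℏ: k₁ = √(2·½·9.37) = 3.061, k₂ = √(2·½·1.56) = 1.249.
Continuity of ψ and ψ′ at the step yields the reflection amplitude r = (k₁ − k₂)/(k₁ + k₂) = 0.4204; thus R = |r|² = 0.1768, T = 0.8232.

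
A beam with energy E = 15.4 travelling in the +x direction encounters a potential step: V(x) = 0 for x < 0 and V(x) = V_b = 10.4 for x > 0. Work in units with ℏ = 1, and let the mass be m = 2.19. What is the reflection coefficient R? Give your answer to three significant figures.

On each side the TISE gives plane waves with k = √(2m(E − V))/ℏ: k₁ = √(2·2.19·15.4) = 8.213, k₂ = √(2·2.19·5) = 4.680.
Matching ψ and ψ′ at x = 0 gives r = (k₁ − k₂)/(k₁ + k₂), so R = r² = 0.07510 and T = 1 − R = 0.9249.

R = 0.0751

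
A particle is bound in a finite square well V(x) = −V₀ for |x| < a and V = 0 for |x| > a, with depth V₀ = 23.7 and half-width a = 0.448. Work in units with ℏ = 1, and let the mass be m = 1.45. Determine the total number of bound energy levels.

Define the well-strength parameter z₀ = (a/ℏ)√(2mV₀) = 0.448 × √(2·1.45·23.7) = 3.714.
The even/odd transcendental equations gain one root per π/2 in z₀, giving N = 1 + ⌊2z₀/π⌋ = 1 + ⌊2.364⌋ = 3.

N = 3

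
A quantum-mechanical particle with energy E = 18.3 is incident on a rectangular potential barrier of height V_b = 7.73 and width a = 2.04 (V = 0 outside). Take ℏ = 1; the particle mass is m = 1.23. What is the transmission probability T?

E > V_b: inside the barrier k₂ = √(2m(E − V_b))/ℏ = 5.099, k₂a = 10.40.
Matching at both interfaces gives T⁻¹ = 1 + V_b² sin²(k₂a) / [4E(E − V_b)] = 1.053, hence T = 0.950.

T = 0.950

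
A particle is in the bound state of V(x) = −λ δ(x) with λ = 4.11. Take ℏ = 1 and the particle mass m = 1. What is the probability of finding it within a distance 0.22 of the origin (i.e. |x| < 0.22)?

P = 0.836

The normalised bound state is ψ = √κ e^{−κ|x|} with κ = mλ/ℏ² = 4.110.
P(|x| < d) = ∫_{−d}^{d} κ e^{−2κ|x|} dx = 1 − e^{−2κd} = 1 − e^{−1.808} = 0.8361.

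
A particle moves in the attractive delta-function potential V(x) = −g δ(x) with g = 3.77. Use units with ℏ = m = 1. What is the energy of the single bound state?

For x ≠ 0 the bound state is ψ ∝ e^{−κ|x|}; integrating the TISE across the delta gives the cusp condition 2κ = 2mg/ℏ², so κ = 3.770.
Then E = −ℏ²κ²/(2m) = −mg²/(2ℏ²) = -7.106.

E = -7.11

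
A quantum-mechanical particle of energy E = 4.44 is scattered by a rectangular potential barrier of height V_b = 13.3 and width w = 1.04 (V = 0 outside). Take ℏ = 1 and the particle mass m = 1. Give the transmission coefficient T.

T = 0.000560

Since E < V_b the interior solution is evanescent with decay constant κ = √(2m(V_b − E))/ℏ = 4.210.
κw = 4.378, sinh(κw) = 39.83.
Matching ψ, ψ′ at both faces gives T = [1 + V_b² sinh²(κw) / (4E(V_b − E))]⁻¹ = 1/1784 = 0.000560.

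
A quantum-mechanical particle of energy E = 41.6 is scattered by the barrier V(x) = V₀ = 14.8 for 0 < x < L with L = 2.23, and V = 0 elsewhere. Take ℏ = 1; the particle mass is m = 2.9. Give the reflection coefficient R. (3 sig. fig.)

R = 0.0100

Above the barrier the interior wavenumber is k₂ = √(2m(E − V₀))/ℏ = 12.47, giving phase k₂L = 27.80.
Matching at both interfaces gives T⁻¹ = 1 + V₀² sin²(k₂L) / [4E(E − V₀)] = 1.010, hence T = 0.990.
R = 1 − T = 0.0100.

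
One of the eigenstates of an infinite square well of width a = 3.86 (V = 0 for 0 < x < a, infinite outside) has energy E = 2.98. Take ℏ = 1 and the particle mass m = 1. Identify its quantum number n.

For an infinite well E_n = n²π²ℏ²/(2ma²), so n = (a/πℏ)√(2mE).
n = (3.86/π) × √(2 × 1 × 2.98) = 3.000 → n = 3.

n = 3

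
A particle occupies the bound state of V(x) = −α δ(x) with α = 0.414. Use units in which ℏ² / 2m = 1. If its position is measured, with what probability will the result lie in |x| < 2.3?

P = 0.614

The normalised bound state is ψ = √κ e^{−κ|x|} with κ = mα/ℏ² = 0.2070.
P(|x| < d) = ∫_{−d}^{d} κ e^{−2κ|x|} dx = 1 − e^{−2κd} = 1 − e^{−0.9522} = 0.6141.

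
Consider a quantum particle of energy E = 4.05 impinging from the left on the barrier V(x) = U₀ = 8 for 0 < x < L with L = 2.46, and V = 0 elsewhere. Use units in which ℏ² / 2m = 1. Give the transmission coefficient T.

T = 0.000227

Since E < U₀ the interior solution is evanescent with decay constant κ = √(2m(U₀ − E))/ℏ = 1.987.
κL = 4.889, sinh(κL) = 66.42.
Matching ψ, ψ′ at both faces gives T = [1 + U₀² sinh²(κL) / (4E(U₀ − E))]⁻¹ = 1/4413 = 0.000227.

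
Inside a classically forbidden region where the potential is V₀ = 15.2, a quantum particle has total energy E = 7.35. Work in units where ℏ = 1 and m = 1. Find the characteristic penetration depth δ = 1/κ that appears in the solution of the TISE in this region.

Since E < V₀ the TISE in this region is ψ'' = κ²ψ with κ = √(2m(V₀ − E))/ℏ.
κ = √(2 × 1 × 7.85) = 3.962. The penetration depth is δ = 1/κ = 0.252.

δ = 0.252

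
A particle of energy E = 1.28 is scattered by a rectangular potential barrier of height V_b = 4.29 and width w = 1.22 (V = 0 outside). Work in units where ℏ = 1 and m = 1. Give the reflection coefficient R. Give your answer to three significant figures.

E < V_b: inside the barrier ψ ∝ e^{±κx} with κ = √(2m(V_b − E))/ℏ = 2.454.
κw = 2.993, sinh(κw) = 9.951.
The exact tunnelling result is T⁻¹ = 1 + V_b² sinh²(κw) / [4E(V_b − E)] = 119.3, so T = 0.00839.
R = 1 − T = 0.992.

R = 0.992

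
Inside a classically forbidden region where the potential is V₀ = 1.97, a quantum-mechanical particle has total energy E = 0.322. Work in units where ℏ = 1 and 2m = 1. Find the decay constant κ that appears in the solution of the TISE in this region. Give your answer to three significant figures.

Since E < V₀ the TISE in this region is ψ'' = κ²ψ with κ = √(2m(V₀ − E))/ℏ.
κ = √(2 × 0.5 × 1.648) = 1.284.

κ = 1.28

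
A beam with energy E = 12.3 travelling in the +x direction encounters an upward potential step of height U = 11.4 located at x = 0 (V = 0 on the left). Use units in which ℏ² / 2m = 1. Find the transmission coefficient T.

T = 0.670

On each side the TISE gives plane waves with k = √(2m(E − V))/ℏ: k₁ = √(2·½·12.3) = 3.507, k₂ = √(2·½·0.9) = 0.9487.
Continuity of ψ and ψ′ at the step yields the reflection amplitude r = (k₁ − k₂)/(k₁ + k₂) = 0.5742; thus R = |r|² = 0.3297, T = 0.6703.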